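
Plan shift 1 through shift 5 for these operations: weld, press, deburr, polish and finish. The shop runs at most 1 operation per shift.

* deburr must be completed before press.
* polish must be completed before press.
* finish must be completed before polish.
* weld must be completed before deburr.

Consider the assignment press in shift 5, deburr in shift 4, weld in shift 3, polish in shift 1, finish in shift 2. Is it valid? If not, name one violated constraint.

The shop runs at most 1 operation per shift — holds.
polish must be completed before press — holds.
deburr must be completed before press — holds.
weld must be completed before deburr — holds.
finish must be completed before polish — violated.

No. finish must be completed before polish is not satisfied.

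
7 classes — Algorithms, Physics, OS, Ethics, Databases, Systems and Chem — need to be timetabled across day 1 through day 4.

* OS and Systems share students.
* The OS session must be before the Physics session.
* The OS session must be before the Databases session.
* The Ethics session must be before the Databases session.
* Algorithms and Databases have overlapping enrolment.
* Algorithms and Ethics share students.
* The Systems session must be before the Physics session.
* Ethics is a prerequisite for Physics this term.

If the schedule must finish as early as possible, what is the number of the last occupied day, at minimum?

3

The precedence chain requires at least 2 distinct days.
Could 2 days be enough, i.e. nothing placed later than day 2? No: Physics must come after Ethics (at day 1 or later) → {day 2}; OS must come before Physics (at day 2 or earlier) → {day 1}; Systems must come before Physics (at day 2 or earlier) → {day 1}; Systems can't share with OS (day 1) → nothing is left.
So 2 days is not enough.
3 works (last occupied day: day 3): for example Systems -> day 2, Ethics -> day 1, OS -> day 1, Algorithms -> day 3, Physics -> day 3, Databases -> day 2, Chem -> day 1.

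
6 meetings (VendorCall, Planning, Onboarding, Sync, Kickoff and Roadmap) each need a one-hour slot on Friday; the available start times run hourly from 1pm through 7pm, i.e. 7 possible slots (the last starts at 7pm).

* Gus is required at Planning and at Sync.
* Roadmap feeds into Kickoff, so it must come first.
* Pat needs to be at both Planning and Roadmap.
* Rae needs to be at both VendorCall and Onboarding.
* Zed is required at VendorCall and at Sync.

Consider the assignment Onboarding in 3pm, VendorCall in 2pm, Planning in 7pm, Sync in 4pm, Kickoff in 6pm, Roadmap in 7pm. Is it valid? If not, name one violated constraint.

Rae needs to be at both VendorCall and Onboarding — holds.
Pat needs to be at both Planning and Roadmap — violated.
Gus is required at Planning and at Sync — holds.
Zed is required at VendorCall and at Sync — holds.
Roadmap feeds into Kickoff, so it must come first — violated.

No — it violates: Pat needs to be at both Planning and Roadmap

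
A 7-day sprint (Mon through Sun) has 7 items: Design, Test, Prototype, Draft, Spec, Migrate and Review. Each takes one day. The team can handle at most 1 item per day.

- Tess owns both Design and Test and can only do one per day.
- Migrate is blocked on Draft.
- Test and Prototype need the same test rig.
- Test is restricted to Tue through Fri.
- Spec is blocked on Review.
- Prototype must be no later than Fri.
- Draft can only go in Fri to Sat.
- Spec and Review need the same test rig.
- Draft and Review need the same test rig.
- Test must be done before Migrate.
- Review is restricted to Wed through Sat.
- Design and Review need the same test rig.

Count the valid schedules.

30

Splitting on Test: it can be Tue (16), Wed (6), Thu (6), Fri (2). Listing each branch's schedules as (Design, Prototype, Draft, Spec, Migrate, Review):
Test=Tue: (Mon,Wed,Fri,Sat,Sun,Thu) (Mon,Wed,Fri,Sun,Sat,Thu) (Mon,Wed,Sat,Fri,Sun,Thu) (Mon,Thu,Fri,Sat,Sun,Wed) (Mon,Thu,Fri,Sun,Sat,Wed) (Mon,Thu,Sat,Fri,Sun,Wed) (Mon,Fri,Sat,Thu,Sun,Wed) (Wed,Mon,Fri,Sat,Sun,Thu) (Wed,Mon,Fri,Sun,Sat,Thu) (Wed,Mon,Sat,Fri,Sun,Thu) (Thu,Mon,Fri,Sat,Sun,Wed) (Thu,Mon,Fri,Sun,Sat,Wed) (Thu,Mon,Sat,Fri,Sun,Wed) (Fri,Mon,Sat,Thu,Sun,Wed) (Sat,Mon,Fri,Thu,Sun,Wed) (Sun,Mon,Fri,Thu,Sat,Wed) — 16.
Test=Wed: (Mon,Tue,Fri,Sat,Sun,Thu) (Mon,Tue,Fri,Sun,Sat,Thu) (Mon,Tue,Sat,Fri,Sun,Thu) (Tue,Mon,Fri,Sat,Sun,Thu) (Tue,Mon,Fri,Sun,Sat,Thu) (Tue,Mon,Sat,Fri,Sun,Thu) — 6.
Test=Thu: (Mon,Tue,Fri,Sat,Sun,Wed) (Mon,Tue,Fri,Sun,Sat,Wed) (Mon,Tue,Sat,Fri,Sun,Wed) (Tue,Mon,Fri,Sat,Sun,Wed) (Tue,Mon,Fri,Sun,Sat,Wed) (Tue,Mon,Sat,Fri,Sun,Wed) — 6.
Test=Fri: (Mon,Tue,Sat,Thu,Sun,Wed) (Tue,Mon,Sat,Thu,Sun,Wed) — 2.
Summing: 16 + 6 + 6 + 2 = 30.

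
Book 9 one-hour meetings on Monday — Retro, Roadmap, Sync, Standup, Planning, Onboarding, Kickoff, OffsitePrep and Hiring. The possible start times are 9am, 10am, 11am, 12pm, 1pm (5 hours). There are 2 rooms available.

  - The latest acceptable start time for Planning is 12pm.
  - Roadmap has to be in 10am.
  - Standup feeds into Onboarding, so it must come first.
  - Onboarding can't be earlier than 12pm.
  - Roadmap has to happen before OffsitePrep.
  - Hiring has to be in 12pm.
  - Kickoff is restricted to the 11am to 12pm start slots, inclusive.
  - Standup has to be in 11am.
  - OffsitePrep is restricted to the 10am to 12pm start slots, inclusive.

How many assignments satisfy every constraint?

Splitting on Retro: it can be 9am (8), 10am (4), 1pm (6). Listing each branch's schedules as (Roadmap, Sync, Standup, Planning, Onboarding, Kickoff, OffsitePrep, Hiring):
Retro=9am: (10am,9am,11am,10am,1pm,11am,12pm,12pm) (10am,9am,11am,10am,1pm,12pm,11am,12pm) (10am,10am,11am,9am,1pm,11am,12pm,12pm) (10am,10am,11am,9am,1pm,12pm,11am,12pm) (10am,1pm,11am,9am,1pm,11am,12pm,12pm) (10am,1pm,11am,9am,1pm,12pm,11am,12pm) (10am,1pm,11am,10am,1pm,11am,12pm,12pm) (10am,1pm,11am,10am,1pm,12pm,11am,12pm) — 8.
Retro=10am: (10am,9am,11am,9am,1pm,11am,12pm,12pm) (10am,9am,11am,9am,1pm,12pm,11am,12pm) (10am,1pm,11am,9am,1pm,11am,12pm,12pm) (10am,1pm,11am,9am,1pm,12pm,11am,12pm) — 4.
Retro=1pm: (10am,9am,11am,9am,1pm,11am,12pm,12pm) (10am,9am,11am,9am,1pm,12pm,11am,12pm) (10am,9am,11am,10am,1pm,11am,12pm,12pm) (10am,9am,11am,10am,1pm,12pm,11am,12pm) (10am,10am,11am,9am,1pm,11am,12pm,12pm) (10am,10am,11am,9am,1pm,12pm,11am,12pm) — 6.
Summing: 8 + 4 + 6 = 18.

18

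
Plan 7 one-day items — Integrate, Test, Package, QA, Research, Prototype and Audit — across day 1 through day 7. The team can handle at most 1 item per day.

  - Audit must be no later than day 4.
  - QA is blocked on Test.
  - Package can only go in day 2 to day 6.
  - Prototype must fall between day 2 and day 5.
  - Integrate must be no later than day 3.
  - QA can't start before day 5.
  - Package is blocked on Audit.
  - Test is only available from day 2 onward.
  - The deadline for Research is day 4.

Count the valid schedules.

51

Splitting on Integrate: it can be day 1 (21), day 2 (15), day 3 (15). Listing each branch's schedules as (Test, Package, QA, Research, Prototype, Audit) by day number:
Integrate=day 1: (2,6,7,3,5,4) (2,6,7,4,5,3) (3,6,7,2,5,4) (3,6,7,4,5,2) (4,6,7,2,5,3) (4,6,7,3,5,2) (5,6,7,2,3,4) (5,6,7,2,4,3) (5,6,7,3,2,4) (5,6,7,3,4,2) (5,6,7,4,2,3) (5,6,7,4,3,2) (6,3,7,4,5,2) (6,4,7,2,5,3) (6,4,7,3,5,2) (6,5,7,2,3,4) (6,5,7,2,4,3) (6,5,7,3,2,4) (6,5,7,3,4,2) (6,5,7,4,2,3) (6,5,7,4,3,2) — 21.
Integrate=day 2: (3,6,7,1,5,4) (3,6,7,4,5,1) (4,6,7,1,5,3) (4,6,7,3,5,1) (5,6,7,1,3,4) (5,6,7,1,4,3) (5,6,7,3,4,1) (5,6,7,4,3,1) (6,3,7,4,5,1) (6,4,7,1,5,3) (6,4,7,3,5,1) (6,5,7,1,3,4) (6,5,7,1,4,3) (6,5,7,3,4,1) (6,5,7,4,3,1) — 15.
Integrate=day 3: (2,6,7,1,5,4) (2,6,7,4,5,1) (4,6,7,1,5,2) (4,6,7,2,5,1) (5,6,7,1,2,4) (5,6,7,1,4,2) (5,6,7,2,4,1) (5,6,7,4,2,1) (6,2,7,4,5,1) (6,4,7,1,5,2) (6,4,7,2,5,1) (6,5,7,1,2,4) (6,5,7,1,4,2) (6,5,7,2,4,1) (6,5,7,4,2,1) — 15.
Summing: 21 + 15 + 15 = 51.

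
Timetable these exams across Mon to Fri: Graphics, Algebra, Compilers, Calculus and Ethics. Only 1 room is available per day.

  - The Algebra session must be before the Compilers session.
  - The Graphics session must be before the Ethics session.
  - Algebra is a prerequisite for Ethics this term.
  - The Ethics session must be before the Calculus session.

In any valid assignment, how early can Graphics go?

Mon

Downstream work caps Graphics at Wed.
Graphics at Mon is achievable: Algebra in Tue, Compilers in Thu, Ethics in Wed, Calculus in Fri, Graphics in Mon.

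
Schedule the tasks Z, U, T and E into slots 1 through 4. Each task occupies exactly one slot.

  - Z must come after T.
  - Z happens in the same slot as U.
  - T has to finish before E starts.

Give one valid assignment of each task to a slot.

E=2, Z=2, T=1, U=2

Checking: T(1) before Z(2); T(1) before E(2); Z = U = 2.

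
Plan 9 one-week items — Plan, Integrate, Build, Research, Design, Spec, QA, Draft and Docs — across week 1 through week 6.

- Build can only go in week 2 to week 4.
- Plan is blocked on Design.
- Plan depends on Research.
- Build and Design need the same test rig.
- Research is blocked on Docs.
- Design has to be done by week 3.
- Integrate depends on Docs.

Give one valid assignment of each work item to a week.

Build=week 2, Draft=week 1, Integrate=week 2, Docs=week 1, Plan=week 3, Spec=week 1, Research=week 2, Design=week 1, QA=week 1

Checking: Docs(week 1) before Research(week 2); Docs(week 1) before Integrate(week 2); Design(week 1) before Plan(week 3); Research(week 2) before Plan(week 3); Build(week 2) != Design(week 1); Build=week 2 in [week 2,week 4]; Design=week 1 in [week 1,week 3].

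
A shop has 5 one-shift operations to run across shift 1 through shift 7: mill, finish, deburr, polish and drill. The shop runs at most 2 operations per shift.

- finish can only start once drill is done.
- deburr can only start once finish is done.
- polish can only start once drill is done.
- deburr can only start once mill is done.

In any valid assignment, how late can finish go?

Precedence pushes finish to at least shift 2; downstream work caps finish at shift 6.
finish at shift 6 is achievable: mill -> shift 1, polish -> shift 2, drill -> shift 1, deburr -> shift 7, finish -> shift 6.

shift 6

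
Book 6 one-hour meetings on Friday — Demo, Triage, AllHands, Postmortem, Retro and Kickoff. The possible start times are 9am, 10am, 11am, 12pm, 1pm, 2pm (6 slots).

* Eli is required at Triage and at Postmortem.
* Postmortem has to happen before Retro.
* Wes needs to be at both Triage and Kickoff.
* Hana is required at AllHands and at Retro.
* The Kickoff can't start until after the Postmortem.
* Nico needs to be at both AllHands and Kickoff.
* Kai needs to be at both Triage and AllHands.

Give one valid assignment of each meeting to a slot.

AllHands=9am, Kickoff=10am, Retro=10am, Triage=11am, Postmortem=9am, Demo=9am

Checking: Postmortem(9am) before Retro(10am); Postmortem(9am) before Kickoff(10am); AllHands(9am) != Kickoff(10am); AllHands(9am) != Retro(10am); Triage(11am) != Postmortem(9am); Triage(11am) != Kickoff(10am); Triage(11am) != AllHands(9am).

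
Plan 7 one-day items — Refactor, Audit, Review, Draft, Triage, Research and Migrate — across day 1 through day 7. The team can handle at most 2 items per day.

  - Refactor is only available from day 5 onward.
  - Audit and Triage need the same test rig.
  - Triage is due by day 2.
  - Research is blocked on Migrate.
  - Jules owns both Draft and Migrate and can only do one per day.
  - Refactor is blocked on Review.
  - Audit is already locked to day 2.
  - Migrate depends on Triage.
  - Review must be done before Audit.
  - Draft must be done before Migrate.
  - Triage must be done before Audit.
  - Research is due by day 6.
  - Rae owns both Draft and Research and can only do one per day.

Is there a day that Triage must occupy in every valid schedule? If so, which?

day 1

Triage's window is day 1–day 2.
Audit is fixed at day 2, and Triage can't share a day with Audit.
So Triage must be day 1.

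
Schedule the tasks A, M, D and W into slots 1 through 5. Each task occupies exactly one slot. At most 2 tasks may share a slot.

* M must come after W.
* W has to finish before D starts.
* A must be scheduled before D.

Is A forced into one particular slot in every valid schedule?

No

A can be 1 (e.g. W=1; D=2; M=2; A=1) or 2 (e.g. A in 2; D in 3; W in 1; M in 2).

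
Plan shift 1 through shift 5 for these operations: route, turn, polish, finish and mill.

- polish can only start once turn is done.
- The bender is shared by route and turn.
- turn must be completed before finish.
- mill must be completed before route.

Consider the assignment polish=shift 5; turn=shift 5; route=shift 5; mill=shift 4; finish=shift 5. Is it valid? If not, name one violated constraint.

No — it violates: The bender is shared by route and turn

turn must be completed before finish — violated.
polish can only start once turn is done — violated.
The bender is shared by route and turn — violated.
mill must be completed before route — holds.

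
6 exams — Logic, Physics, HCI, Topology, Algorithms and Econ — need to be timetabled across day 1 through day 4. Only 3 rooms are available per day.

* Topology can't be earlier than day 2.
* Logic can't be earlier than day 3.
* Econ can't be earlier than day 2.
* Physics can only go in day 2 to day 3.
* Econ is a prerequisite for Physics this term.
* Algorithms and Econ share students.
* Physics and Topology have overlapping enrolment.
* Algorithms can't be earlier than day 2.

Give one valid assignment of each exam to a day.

Econ -> day 2; Topology -> day 2; Algorithms -> day 3; Physics -> day 3; Logic -> day 3; HCI -> day 1

Checking: Econ(day 2) before Physics(day 3); Physics(day 3) != Topology(day 2); Algorithms(day 3) != Econ(day 2); Logic=day 3 in [day 3,day 4]; Physics=day 3 in [day 2,day 3]; Topology=day 2 in [day 2,day 4]; Algorithms=day 3 in [day 2,day 4]; Econ=day 2 in [day 2,day 4]; max 3 per day (cap 3).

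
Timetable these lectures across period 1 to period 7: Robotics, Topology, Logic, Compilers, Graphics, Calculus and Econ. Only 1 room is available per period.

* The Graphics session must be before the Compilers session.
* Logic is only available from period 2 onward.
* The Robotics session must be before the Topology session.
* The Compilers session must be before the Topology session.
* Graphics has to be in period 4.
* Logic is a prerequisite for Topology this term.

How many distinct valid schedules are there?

Splitting on Robotics: it can be period 1 (16), period 2 (10), period 3 (10), period 5 (4), period 6 (4). Listing each branch's schedules as (Topology, Logic, Compilers, Graphics, Calculus, Econ) by period number:
Robotics=period 1: (6,2,5,4,3,7) (6,2,5,4,7,3) (6,3,5,4,2,7) (6,3,5,4,7,2) (7,2,5,4,3,6) (7,2,5,4,6,3) (7,2,6,4,3,5) (7,2,6,4,5,3) (7,3,5,4,2,6) (7,3,5,4,6,2) (7,3,6,4,2,5) (7,3,6,4,5,2) (7,5,6,4,2,3) (7,5,6,4,3,2) (7,6,5,4,2,3) (7,6,5,4,3,2) — 16.
Robotics=period 2: (6,3,5,4,1,7) (6,3,5,4,7,1) (7,3,5,4,1,6) (7,3,5,4,6,1) (7,3,6,4,1,5) (7,3,6,4,5,1) (7,5,6,4,1,3) (7,5,6,4,3,1) (7,6,5,4,1,3) (7,6,5,4,3,1) — 10.
Robotics=period 3: (6,2,5,4,1,7) (6,2,5,4,7,1) (7,2,5,4,1,6) (7,2,5,4,6,1) (7,2,6,4,1,5) (7,2,6,4,5,1) (7,5,6,4,1,2) (7,5,6,4,2,1) (7,6,5,4,1,2) (7,6,5,4,2,1) — 10.
Robotics=period 5: (7,2,6,4,1,3) (7,2,6,4,3,1) (7,3,6,4,1,2) (7,3,6,4,2,1) — 4.
Robotics=period 6: (7,2,5,4,1,3) (7,2,5,4,3,1) (7,3,5,4,1,2) (7,3,5,4,2,1) — 4.
Summing: 16 + 10 + 10 + 4 + 4 = 44.

44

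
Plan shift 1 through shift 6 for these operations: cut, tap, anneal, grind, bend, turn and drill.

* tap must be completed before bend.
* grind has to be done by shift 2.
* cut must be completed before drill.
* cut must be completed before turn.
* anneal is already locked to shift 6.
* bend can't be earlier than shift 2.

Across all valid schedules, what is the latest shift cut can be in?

shift 5

Downstream work caps cut at shift 5.
cut at shift 5 is achievable: bend in shift 2; grind in shift 1; anneal in shift 6; turn in shift 6; tap in shift 1; drill in shift 6; cut in shift 5.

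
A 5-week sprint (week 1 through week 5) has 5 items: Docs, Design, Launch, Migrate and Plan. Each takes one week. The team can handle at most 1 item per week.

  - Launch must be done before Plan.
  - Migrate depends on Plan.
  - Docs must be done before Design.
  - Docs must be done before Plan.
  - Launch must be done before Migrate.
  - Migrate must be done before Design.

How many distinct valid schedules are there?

2

Enumerating: Docs -> week 1; Plan -> week 3; Launch -> week 2; Design -> week 5; Migrate -> week 4 | Docs -> week 2; Plan -> week 3; Design -> week 5; Launch -> week 1; Migrate -> week 4.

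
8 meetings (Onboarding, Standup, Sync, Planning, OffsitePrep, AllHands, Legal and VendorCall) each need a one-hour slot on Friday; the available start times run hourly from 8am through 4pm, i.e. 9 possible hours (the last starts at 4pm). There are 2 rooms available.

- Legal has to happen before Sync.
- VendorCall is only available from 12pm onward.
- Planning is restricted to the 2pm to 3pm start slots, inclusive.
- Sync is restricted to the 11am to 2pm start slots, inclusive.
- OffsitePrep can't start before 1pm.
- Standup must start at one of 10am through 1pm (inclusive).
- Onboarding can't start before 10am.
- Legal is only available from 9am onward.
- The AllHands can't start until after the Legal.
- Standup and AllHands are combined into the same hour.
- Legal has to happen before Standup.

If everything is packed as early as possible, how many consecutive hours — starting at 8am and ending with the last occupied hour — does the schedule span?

7

The precedence chain requires at least 2 distinct hours.
With at most 2 per hour and 8 meetings, at least 4 hours are needed.
Planning can't be placed before 2pm — that is hour 7 counting from 8am — so the schedule must run through at least 7 hours.
7 works (last occupied hour: 2pm): for example Onboarding in 11am, Standup in 10am, OffsitePrep in 1pm, Planning in 2pm, AllHands in 10am, Sync in 11am, Legal in 9am, VendorCall in 12pm.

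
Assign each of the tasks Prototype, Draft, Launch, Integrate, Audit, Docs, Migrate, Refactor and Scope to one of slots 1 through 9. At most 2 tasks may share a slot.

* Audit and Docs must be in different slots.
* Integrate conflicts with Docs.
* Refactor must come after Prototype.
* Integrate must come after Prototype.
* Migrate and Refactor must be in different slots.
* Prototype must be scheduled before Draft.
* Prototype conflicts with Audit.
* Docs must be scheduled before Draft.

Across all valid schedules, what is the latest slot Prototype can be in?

Downstream work caps Prototype at 8.
Prototype at 7 is achievable: Audit=2; Launch=1; Migrate=2; Draft=8; Prototype=7; Refactor=9; Docs=1; Scope=3; Integrate=8.
Nothing later works — the conflict and capacity constraints rule out every slot after 7.

7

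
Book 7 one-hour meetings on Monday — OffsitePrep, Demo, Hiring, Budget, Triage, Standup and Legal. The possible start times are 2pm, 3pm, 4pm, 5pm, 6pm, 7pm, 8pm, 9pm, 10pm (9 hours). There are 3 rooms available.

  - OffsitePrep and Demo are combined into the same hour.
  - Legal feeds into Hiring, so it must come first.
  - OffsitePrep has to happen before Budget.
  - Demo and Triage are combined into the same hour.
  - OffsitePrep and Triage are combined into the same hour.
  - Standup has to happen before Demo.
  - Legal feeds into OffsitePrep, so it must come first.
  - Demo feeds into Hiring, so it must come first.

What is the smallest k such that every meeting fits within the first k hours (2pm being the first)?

3 hours

The precedence chain requires at least 3 distinct hours.
With at most 3 per hour and 7 meetings, at least 3 hours are needed.
3 works (last occupied hour: 4pm): for example Legal=2pm; Triage=3pm; Budget=4pm; OffsitePrep=3pm; Standup=2pm; Hiring=4pm; Demo=3pm.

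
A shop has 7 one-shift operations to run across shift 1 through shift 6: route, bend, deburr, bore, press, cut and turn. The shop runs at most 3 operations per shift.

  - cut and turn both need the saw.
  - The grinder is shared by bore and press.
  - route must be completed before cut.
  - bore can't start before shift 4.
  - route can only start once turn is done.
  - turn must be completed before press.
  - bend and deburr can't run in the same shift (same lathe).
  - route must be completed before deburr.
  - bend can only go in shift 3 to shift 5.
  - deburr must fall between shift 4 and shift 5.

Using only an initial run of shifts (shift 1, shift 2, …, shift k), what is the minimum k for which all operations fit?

4

The precedence chain requires at least 3 distinct shifts.
With at most 3 per shift and 7 operations, at least 3 shifts are needed.
deburr can't be placed before shift 4, so the schedule must run through at least shift 4.
4 works (last occupied shift: shift 4): for example bend -> shift 3; deburr -> shift 4; cut -> shift 3; press -> shift 2; route -> shift 2; bore -> shift 4; turn -> shift 1.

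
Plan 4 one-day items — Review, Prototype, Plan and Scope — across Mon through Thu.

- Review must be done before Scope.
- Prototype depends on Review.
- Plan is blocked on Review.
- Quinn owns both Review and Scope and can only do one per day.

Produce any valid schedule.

Scope -> Tue, Plan -> Tue, Prototype -> Tue, Review -> Mon

Checking: Review(Mon) before Plan(Tue); Review(Mon) before Prototype(Tue); Review(Mon) before Scope(Tue); Review(Mon) != Scope(Tue).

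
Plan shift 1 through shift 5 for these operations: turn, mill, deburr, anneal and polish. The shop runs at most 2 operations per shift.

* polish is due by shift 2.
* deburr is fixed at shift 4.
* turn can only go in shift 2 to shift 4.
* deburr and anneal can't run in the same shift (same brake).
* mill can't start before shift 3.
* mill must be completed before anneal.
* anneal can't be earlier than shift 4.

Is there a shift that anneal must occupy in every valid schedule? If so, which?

shift 5

anneal's window is shift 4–shift 5.
deburr is fixed at shift 4, and anneal can't share a shift with deburr.
So anneal must be shift 5.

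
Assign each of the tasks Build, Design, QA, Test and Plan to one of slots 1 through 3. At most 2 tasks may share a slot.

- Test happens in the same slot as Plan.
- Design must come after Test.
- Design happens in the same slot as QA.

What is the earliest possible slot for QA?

QA must be in the same slot as Design, which can't be before 2, so QA is at least 2.
QA at 2 is achievable: Build=3; Test=1; QA=2; Design=2; Plan=1.

2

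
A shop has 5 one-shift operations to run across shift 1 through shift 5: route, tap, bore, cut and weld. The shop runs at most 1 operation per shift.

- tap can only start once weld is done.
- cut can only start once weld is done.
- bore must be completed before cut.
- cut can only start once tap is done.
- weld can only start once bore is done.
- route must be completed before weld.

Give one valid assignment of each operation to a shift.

tap=shift 4, weld=shift 3, route=shift 2, bore=shift 1, cut=shift 5

Checking: weld(shift 3) before tap(shift 4); weld(shift 3) before cut(shift 5); bore(shift 1) before cut(shift 5); bore(shift 1) before weld(shift 3); tap(shift 4) before cut(shift 5); route(shift 2) before weld(shift 3); max 1 per shift (cap 1).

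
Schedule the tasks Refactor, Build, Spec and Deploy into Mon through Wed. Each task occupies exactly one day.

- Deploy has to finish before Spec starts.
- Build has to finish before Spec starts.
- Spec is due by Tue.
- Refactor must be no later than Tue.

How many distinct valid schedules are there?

Enumerating: Refactor -> Mon, Deploy -> Mon, Spec -> Tue, Build -> Mon | Spec -> Tue; Build -> Mon; Refactor -> Tue; Deploy -> Mon.

2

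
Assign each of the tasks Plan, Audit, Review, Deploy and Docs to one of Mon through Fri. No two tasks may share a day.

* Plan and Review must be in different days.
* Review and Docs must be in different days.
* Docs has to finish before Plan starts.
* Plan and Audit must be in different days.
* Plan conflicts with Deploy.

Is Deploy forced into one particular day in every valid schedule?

Deploy can be Mon (e.g. Review=Fri; Audit=Thu; Plan=Wed; Deploy=Mon; Docs=Tue) or Tue (e.g. Plan in Wed, Deploy in Tue, Audit in Thu, Review in Fri, Docs in Mon).

No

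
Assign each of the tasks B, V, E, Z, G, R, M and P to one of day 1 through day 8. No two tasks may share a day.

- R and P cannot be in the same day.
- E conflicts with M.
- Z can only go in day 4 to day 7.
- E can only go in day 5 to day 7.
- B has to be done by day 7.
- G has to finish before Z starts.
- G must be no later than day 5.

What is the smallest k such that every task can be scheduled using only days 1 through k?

The precedence chain requires at least 2 distinct days.
With at most 1 per day and 8 tasks, at least 8 days are needed.
E can't be placed before day 5, so the schedule must run through at least day 5.
8 works (last occupied day: day 8): for example R=day 6; B=day 2; M=day 7; E=day 5; G=day 1; Z=day 4; P=day 8; V=day 3.

8 days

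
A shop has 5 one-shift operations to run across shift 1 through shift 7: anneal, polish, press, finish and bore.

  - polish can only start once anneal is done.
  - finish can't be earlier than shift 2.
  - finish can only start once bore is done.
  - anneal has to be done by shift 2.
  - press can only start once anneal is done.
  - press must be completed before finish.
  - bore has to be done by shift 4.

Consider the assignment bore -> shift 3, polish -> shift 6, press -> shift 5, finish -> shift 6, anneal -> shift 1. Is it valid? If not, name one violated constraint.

finish can only start once bore is done — holds.
press must be completed before finish — holds.
bore has to be done by shift 4 — holds.
finish can't be earlier than shift 2 — holds.
press can only start once anneal is done — holds.
anneal has to be done by shift 2 — holds.
polish can only start once anneal is done — holds.

Yes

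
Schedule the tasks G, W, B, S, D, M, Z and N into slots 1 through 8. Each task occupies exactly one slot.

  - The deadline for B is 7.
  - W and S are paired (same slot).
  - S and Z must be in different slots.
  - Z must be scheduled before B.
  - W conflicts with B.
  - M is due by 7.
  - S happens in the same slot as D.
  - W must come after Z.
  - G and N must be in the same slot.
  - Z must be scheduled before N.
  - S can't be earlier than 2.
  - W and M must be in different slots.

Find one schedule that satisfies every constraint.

G -> 2; M -> 1; W -> 3; B -> 2; Z -> 1; S -> 3; N -> 2; D -> 3

Checking: Z(1) before B(2); Z(1) before W(3); Z(1) before N(2); W(3) != M(1); W(3) != B(2); S(3) != Z(1); S = D = 3; W = S = 3; G = N = 2; B=2 in [1,7]; M=1 in [1,7]; S=3 in [2,8].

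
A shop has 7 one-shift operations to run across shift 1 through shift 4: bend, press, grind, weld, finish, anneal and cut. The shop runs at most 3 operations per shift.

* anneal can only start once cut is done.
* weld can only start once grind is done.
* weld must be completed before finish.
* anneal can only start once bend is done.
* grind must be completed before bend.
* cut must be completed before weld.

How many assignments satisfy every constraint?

56

Splitting on bend: it can be shift 2 (32), shift 3 (24). Listing each branch's schedules as (press, grind, weld, finish, anneal, cut) by shift number:
bend=shift 2: (1,1,2,3,3,1) (1,1,2,3,4,1) (1,1,2,4,3,1) (1,1,2,4,4,1) (1,1,3,4,3,1) (1,1,3,4,3,2) (1,1,3,4,4,1) (1,1,3,4,4,2) (2,1,2,3,3,1) (2,1,2,3,4,1) (2,1,2,4,3,1) (2,1,2,4,4,1) (2,1,3,4,3,1) (2,1,3,4,3,2) (2,1,3,4,4,1) (2,1,3,4,4,2) (3,1,2,3,3,1) (3,1,2,3,4,1) (3,1,2,4,3,1) (3,1,2,4,4,1) (3,1,3,4,3,1) (3,1,3,4,3,2) (3,1,3,4,4,1) (3,1,3,4,4,2) (4,1,2,3,3,1) (4,1,2,3,4,1) (4,1,2,4,3,1) (4,1,2,4,4,1) (4,1,3,4,3,1) (4,1,3,4,3,2) (4,1,3,4,4,1) (4,1,3,4,4,2) — 32.
bend=shift 3: (1,1,2,3,4,1) (1,1,2,4,4,1) (1,1,3,4,4,1) (1,1,3,4,4,2) (1,2,3,4,4,1) (1,2,3,4,4,2) (2,1,2,3,4,1) (2,1,2,4,4,1) (2,1,3,4,4,1) (2,1,3,4,4,2) (2,2,3,4,4,1) (2,2,3,4,4,2) (3,1,2,3,4,1) (3,1,2,4,4,1) (3,1,3,4,4,1) (3,1,3,4,4,2) (3,2,3,4,4,1) (3,2,3,4,4,2) (4,1,2,3,4,1) (4,1,2,4,4,1) (4,1,3,4,4,1) (4,1,3,4,4,2) (4,2,3,4,4,1) (4,2,3,4,4,2) — 24.
Summing: 32 + 24 = 56.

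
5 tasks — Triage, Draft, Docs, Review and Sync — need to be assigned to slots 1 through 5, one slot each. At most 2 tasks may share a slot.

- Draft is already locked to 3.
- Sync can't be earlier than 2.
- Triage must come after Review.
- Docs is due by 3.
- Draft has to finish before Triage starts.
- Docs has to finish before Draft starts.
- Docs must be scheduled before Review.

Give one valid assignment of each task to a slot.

Docs in 1; Triage in 4; Review in 2; Sync in 2; Draft in 3

Checking: Docs(1) before Review(2); Docs(1) before Draft(3); Review(2) before Triage(4); Draft(3) before Triage(4); Docs=1 in [1,3]; Draft=3 in [3,3]; Sync=2 in [2,5]; max 2 per slot (cap 2).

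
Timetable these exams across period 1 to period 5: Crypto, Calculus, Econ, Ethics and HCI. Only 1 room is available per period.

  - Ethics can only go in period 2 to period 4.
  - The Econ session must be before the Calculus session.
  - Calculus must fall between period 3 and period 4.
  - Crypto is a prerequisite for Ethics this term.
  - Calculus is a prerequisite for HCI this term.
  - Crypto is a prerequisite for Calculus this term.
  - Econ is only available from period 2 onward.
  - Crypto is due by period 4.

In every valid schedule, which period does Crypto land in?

Crypto's own window allows nothing later than period 4; downstream work caps Crypto at period 3.
So Crypto is pinned to period 1.

period 1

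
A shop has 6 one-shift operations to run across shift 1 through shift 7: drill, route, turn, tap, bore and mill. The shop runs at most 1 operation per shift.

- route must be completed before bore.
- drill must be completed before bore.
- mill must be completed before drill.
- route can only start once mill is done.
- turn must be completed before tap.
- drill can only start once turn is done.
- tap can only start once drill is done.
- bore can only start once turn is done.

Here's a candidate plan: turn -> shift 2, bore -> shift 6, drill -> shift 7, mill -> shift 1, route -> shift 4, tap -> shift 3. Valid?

No. tap can only start once drill is done is not satisfied.

drill must be completed before bore — violated.
tap can only start once drill is done — violated.
The shop runs at most 1 operation per shift — holds.
route must be completed before bore — holds.
route can only start once mill is done — holds.
turn must be completed before tap — holds.
bore can only start once turn is done — holds.
mill must be completed before drill — holds.
drill can only start once turn is done — holds.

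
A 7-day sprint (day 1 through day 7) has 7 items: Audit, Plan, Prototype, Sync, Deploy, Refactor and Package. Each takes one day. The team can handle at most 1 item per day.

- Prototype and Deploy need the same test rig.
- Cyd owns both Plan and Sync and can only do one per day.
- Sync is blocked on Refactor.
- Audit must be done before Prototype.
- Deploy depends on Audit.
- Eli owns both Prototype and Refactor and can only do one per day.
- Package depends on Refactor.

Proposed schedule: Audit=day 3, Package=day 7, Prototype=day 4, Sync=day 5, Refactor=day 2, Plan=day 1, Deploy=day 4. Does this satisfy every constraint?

No — it violates: Prototype and Deploy need the same test rig

Eli owns both Prototype and Refactor and can only do one per day — holds.
The team can handle at most 1 item per day — violated.
Prototype and Deploy need the same test rig — violated.
Deploy depends on Audit — holds.
Sync is blocked on Refactor — holds.
Audit must be done before Prototype — holds.
Cyd owns both Plan and Sync and can only do one per day — holds.
Package depends on Refactor — holds.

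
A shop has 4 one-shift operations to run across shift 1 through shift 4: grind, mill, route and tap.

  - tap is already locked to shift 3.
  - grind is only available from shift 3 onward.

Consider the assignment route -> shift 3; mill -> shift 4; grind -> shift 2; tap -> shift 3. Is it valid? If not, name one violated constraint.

tap is already locked to shift 3 — holds.
grind is only available from shift 3 onward — violated.

No. grind is only available from shift 3 onward is not satisfied.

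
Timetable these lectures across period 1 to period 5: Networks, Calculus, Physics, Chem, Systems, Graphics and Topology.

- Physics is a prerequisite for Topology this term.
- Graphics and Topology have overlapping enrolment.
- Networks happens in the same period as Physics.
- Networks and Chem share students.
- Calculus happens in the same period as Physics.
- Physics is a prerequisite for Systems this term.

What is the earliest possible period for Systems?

period 2

Precedence pushes Systems to at least period 2.
Systems at period 2 is achievable: Physics -> period 1, Chem -> period 2, Topology -> period 2, Graphics -> period 1, Calculus -> period 1, Networks -> period 1, Systems -> period 2.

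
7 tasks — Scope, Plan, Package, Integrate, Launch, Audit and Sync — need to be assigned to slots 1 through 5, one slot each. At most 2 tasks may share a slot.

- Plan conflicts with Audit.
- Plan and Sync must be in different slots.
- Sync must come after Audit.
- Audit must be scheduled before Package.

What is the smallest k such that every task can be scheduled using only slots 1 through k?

4

The precedence chain requires at least 2 distinct slots.
With at most 2 per slot and 7 tasks, at least 4 slots are needed.
4 works (last occupied slot: 4): for example Launch -> 4, Scope -> 1, Audit -> 1, Sync -> 2, Integrate -> 3, Package -> 2, Plan -> 3.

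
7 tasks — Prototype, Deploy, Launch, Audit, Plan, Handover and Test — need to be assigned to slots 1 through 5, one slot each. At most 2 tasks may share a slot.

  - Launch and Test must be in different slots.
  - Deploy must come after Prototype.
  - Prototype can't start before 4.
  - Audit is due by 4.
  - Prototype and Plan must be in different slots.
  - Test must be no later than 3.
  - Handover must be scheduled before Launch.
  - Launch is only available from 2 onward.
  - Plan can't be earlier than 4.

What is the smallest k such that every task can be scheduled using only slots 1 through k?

The precedence chain requires at least 2 distinct slots.
With at most 2 per slot and 7 tasks, at least 4 slots are needed.
Propagating the time windows through the other constraints, Deploy can't land before 5, so the schedule must run through at least slot 5.
5 works (last occupied slot: 5): for example Test in 1, Deploy in 5, Launch in 2, Handover in 1, Plan in 5, Prototype in 4, Audit in 2.

5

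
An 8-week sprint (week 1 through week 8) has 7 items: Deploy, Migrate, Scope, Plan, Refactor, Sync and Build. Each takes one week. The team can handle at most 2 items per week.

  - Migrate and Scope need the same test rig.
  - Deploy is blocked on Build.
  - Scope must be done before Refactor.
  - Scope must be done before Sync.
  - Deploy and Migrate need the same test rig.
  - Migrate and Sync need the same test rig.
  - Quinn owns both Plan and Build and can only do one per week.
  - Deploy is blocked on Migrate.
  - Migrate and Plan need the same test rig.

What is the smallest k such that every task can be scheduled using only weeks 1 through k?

4

The precedence chain requires at least 2 distinct weeks.
With at most 2 per week and 7 tasks, at least 4 weeks are needed.
4 works (last occupied week: week 4): for example Migrate in week 1, Plan in week 4, Deploy in week 2, Sync in week 3, Build in week 1, Refactor in week 3, Scope in week 2.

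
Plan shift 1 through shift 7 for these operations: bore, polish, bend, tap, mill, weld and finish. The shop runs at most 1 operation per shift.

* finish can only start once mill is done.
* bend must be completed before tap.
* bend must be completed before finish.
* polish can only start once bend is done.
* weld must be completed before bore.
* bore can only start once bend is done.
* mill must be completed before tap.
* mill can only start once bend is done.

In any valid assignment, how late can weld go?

Downstream work caps weld at shift 6.
weld at shift 6 is achievable: bend in shift 1, mill in shift 2, tap in shift 3, weld in shift 6, polish in shift 5, finish in shift 4, bore in shift 7.

shift 6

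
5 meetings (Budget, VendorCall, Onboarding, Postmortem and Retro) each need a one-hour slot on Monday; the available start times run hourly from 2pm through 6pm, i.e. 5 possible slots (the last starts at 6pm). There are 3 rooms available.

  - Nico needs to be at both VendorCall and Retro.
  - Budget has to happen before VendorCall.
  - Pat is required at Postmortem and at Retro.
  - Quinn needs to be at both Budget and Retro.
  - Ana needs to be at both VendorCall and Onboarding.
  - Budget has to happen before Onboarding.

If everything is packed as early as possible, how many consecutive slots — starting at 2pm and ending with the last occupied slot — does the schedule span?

3

The precedence chain requires at least 2 distinct slots.
With at most 3 per slot and 5 meetings, at least 2 slots are needed.
Could 2 slots be enough, i.e. nothing placed later than 3pm? No: Onboarding must come after Budget (at 2pm or later) → {3pm}; Budget must come before Onboarding (at 3pm or earlier) → {2pm}; VendorCall must come after Budget (at 2pm or later) → {3pm}; Retro can't share with Budget (2pm) → {3pm}; Retro can't share with VendorCall (3pm) → nothing is left.
So 2 slots is not enough.
3 works (last occupied slot: 4pm): for example Onboarding -> 4pm, VendorCall -> 3pm, Budget -> 2pm, Retro -> 4pm, Postmortem -> 2pm.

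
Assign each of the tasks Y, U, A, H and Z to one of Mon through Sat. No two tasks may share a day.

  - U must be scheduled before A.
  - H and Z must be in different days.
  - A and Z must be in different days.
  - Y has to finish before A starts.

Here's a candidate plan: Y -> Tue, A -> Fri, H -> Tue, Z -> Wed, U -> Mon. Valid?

No. No two tasks may share a day is not satisfied.

H and Z must be in different days — holds.
Y has to finish before A starts — holds.
No two tasks may share a day — violated.
U must be scheduled before A — holds.
A and Z must be in different days — holds.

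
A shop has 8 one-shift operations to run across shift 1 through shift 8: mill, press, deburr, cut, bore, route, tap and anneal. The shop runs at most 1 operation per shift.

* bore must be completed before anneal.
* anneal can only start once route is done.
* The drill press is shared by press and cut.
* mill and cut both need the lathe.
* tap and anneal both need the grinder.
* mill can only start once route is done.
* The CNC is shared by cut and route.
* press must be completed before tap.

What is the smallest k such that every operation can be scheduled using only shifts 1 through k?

The precedence chain requires at least 2 distinct shifts.
With at most 1 per shift and 8 operations, at least 8 shifts are needed.
8 works (last occupied shift: shift 8): for example deburr -> shift 7; tap -> shift 6; anneal -> shift 3; cut -> shift 8; mill -> shift 4; route -> shift 1; bore -> shift 2; press -> shift 5.

8 shifts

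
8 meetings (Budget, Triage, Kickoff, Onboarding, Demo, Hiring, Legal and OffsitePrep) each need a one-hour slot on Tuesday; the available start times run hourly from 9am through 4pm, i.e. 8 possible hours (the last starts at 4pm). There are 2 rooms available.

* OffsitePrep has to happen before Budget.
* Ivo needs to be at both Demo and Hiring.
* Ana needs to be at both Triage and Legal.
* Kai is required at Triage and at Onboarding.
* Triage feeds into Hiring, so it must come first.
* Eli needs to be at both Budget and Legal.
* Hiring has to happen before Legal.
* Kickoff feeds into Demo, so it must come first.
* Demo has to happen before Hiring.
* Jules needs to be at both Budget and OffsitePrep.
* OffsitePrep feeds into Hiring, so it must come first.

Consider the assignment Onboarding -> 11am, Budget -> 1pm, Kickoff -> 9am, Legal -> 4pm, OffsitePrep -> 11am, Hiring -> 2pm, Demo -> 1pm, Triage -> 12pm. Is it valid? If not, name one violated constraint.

Triage feeds into Hiring, so it must come first — holds.
Hiring has to happen before Legal — holds.
OffsitePrep has to happen before Budget — holds.
Eli needs to be at both Budget and Legal — holds.
OffsitePrep feeds into Hiring, so it must come first — holds.
Kickoff feeds into Demo, so it must come first — holds.
Demo has to happen before Hiring — holds.
Ivo needs to be at both Demo and Hiring — holds.
Ana needs to be at both Triage and Legal — holds.
Kai is required at Triage and at Onboarding — holds.
There are 2 rooms available — holds.
Jules needs to be at both Budget and OffsitePrep — holds.

Yes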